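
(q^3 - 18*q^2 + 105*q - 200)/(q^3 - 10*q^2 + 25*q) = (q - 8)/q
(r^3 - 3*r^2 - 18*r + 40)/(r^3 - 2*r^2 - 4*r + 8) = (r^2 - r - 20)/(r^2 - 4)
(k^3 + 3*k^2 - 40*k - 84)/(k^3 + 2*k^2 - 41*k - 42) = (k + 2)/(k + 1)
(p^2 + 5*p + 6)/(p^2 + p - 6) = (p + 2)/(p - 2)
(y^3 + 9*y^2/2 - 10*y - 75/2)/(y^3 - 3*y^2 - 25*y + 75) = (y + 5/2)/(y - 5)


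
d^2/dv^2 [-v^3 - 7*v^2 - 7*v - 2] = -6*v - 14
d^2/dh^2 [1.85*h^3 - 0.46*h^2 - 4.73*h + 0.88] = 11.1*h - 0.92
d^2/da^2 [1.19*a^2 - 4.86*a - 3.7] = 2.38000000000000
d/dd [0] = 0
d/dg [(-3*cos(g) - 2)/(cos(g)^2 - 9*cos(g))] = (-3*sin(g) + 18*sin(g)/cos(g)^2 - 4*tan(g))/(cos(g) - 9)^2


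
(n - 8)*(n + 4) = n^2 - 4*n - 32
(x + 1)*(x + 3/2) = x^2 + 5*x/2 + 3/2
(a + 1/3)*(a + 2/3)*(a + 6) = a^3 + 7*a^2 + 56*a/9 + 4/3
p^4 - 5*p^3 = p^3*(p - 5)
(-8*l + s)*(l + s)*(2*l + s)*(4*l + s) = -64*l^4 - 104*l^3*s - 42*l^2*s^2 - l*s^3 + s^4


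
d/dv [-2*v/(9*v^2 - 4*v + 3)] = 6*(3*v^2 - 1)/(81*v^4 - 72*v^3 + 70*v^2 - 24*v + 9)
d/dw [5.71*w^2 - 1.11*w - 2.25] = 11.42*w - 1.11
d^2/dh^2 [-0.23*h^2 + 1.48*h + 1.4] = -0.460000000000000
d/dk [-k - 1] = -1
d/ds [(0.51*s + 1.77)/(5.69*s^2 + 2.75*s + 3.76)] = (2.9019*s^2 + 1.4025*s - (0.51*s + 1.77)*(11.38*s + 2.75) + 1.9176)/(5.69*s^2 + 2.75*s + 3.76)^2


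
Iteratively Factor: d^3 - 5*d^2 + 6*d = (d)*(d^2 - 5*d + 6) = d*(d - 3)*(d - 2)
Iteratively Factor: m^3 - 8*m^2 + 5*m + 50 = (m + 2)*(m^2 - 10*m + 25) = (m - 5)*(m + 2)*(m - 5)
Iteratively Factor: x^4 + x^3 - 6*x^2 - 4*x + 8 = (x - 2)*(x^3 + 3*x^2 - 4) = (x - 2)*(x + 2)*(x^2 + x - 2) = (x - 2)*(x + 2)^2*(x - 1)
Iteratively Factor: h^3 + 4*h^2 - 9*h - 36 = (h + 3)*(h^2 + h - 12) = (h + 3)*(h + 4)*(h - 3)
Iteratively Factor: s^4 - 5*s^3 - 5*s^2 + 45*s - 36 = (s + 3)*(s^3 - 8*s^2 + 19*s - 12) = (s - 1)*(s + 3)*(s^2 - 7*s + 12) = (s - 3)*(s - 1)*(s + 3)*(s - 4)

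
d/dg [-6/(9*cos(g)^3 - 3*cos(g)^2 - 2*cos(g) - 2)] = 6*(-27*cos(g)^2 + 6*cos(g) + 2)*sin(g)/(-9*cos(g)^3 + 3*cos(g)^2 + 2*cos(g) + 2)^2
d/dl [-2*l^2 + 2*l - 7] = 2 - 4*l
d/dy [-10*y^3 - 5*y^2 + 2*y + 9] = -30*y^2 - 10*y + 2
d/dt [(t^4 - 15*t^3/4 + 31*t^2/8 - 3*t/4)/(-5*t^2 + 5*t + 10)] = (-16*t^3 - 10*t^2 + 28*t - 3)/(40*(t^2 + 2*t + 1))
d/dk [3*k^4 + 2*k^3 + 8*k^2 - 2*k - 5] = 12*k^3 + 6*k^2 + 16*k - 2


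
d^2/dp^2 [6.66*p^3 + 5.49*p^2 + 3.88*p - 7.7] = 39.96*p + 10.98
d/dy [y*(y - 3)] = 2*y - 3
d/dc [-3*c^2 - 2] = -6*c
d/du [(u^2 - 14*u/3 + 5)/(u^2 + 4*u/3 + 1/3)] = 2*(27*u^2 - 42*u - 37)/(9*u^4 + 24*u^3 + 22*u^2 + 8*u + 1)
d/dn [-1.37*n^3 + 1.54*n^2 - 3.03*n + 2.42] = -4.11*n^2 + 3.08*n - 3.03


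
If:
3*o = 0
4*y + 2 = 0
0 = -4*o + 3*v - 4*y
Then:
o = 0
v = -2/3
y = -1/2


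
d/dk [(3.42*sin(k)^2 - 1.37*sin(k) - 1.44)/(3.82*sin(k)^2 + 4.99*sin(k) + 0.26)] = (22.2992*sin(k)^2 + 12.78*sin(k) + 6.8294)*cos(k)/(14.5924*sin(k)^4 + 38.1236*sin(k)^3 + 26.8865*sin(k)^2 + 2.5948*sin(k) + 0.0676)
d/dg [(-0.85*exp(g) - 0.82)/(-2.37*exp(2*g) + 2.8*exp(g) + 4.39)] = (-(0.85*exp(g) + 0.82)*(4.74*exp(g) - 2.8) + 2.0145*exp(2*g) - 2.38*exp(g) - 3.7315)*exp(g)/(-2.37*exp(2*g) + 2.8*exp(g) + 4.39)^2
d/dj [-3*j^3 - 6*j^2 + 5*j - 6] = -9*j^2 - 12*j + 5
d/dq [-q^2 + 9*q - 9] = 9 - 2*q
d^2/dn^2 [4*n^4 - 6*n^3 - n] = 12*n*(4*n - 3)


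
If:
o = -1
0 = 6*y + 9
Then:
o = -1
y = -3/2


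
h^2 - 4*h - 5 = (h - 5)*(h + 1)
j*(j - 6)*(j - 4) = j^3 - 10*j^2 + 24*j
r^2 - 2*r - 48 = (r - 8)*(r + 6)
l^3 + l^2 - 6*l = l*(l - 2)*(l + 3)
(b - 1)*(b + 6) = b^2 + 5*b - 6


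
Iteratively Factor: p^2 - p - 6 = (p + 2)*(p - 3)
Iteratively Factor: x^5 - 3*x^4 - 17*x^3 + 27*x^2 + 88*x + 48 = (x + 1)*(x^4 - 4*x^3 - 13*x^2 + 40*x + 48) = (x + 1)^2*(x^3 - 5*x^2 - 8*x + 48) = (x - 4)*(x + 1)^2*(x^2 - x - 12) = (x - 4)^2*(x + 1)^2*(x + 3)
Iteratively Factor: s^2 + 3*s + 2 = (s + 1)*(s + 2)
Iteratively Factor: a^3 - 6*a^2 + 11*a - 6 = (a - 2)*(a^2 - 4*a + 3) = (a - 2)*(a - 1)*(a - 3)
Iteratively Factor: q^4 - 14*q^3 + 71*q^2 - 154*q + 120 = (q - 5)*(q^3 - 9*q^2 + 26*q - 24) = (q - 5)*(q - 3)*(q^2 - 6*q + 8) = (q - 5)*(q - 4)*(q - 3)*(q - 2)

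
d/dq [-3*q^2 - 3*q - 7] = -6*q - 3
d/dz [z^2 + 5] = 2*z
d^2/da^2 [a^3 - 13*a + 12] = 6*a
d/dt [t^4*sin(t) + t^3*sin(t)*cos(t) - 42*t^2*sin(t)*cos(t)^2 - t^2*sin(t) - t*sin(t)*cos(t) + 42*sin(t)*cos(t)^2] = t^4*cos(t) + 4*t^3*sin(t) + t^3*cos(2*t) + 3*t^2*sin(2*t)/2 - 23*t^2*cos(t)/2 - 63*t^2*cos(3*t)/2 - 23*t*sin(t) - 21*t*sin(3*t) - t*cos(2*t) - sin(2*t)/2 + 21*cos(t)/2 + 63*cos(3*t)/2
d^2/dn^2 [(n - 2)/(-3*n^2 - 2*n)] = 2*(-9*n^3 + 54*n^2 + 36*n + 8)/(n^3*(27*n^3 + 54*n^2 + 36*n + 8))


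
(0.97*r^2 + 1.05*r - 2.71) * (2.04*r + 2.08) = 1.9788*r^3 + 4.1596*r^2 - 3.3444*r - 5.6368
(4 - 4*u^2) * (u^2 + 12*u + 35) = -4*u^4 - 48*u^3 - 136*u^2 + 48*u + 140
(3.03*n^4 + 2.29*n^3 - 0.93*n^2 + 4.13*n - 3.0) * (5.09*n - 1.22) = 15.4227*n^5 + 7.9595*n^4 - 7.5275*n^3 + 22.1563*n^2 - 20.3086*n + 3.66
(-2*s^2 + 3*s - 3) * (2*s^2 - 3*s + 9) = -4*s^4 + 12*s^3 - 33*s^2 + 36*s - 27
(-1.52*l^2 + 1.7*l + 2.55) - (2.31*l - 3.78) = -1.52*l^2 - 0.61*l + 6.33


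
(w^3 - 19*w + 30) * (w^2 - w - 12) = w^5 - w^4 - 31*w^3 + 49*w^2 + 198*w - 360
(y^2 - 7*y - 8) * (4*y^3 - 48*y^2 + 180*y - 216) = 4*y^5 - 76*y^4 + 484*y^3 - 1092*y^2 + 72*y + 1728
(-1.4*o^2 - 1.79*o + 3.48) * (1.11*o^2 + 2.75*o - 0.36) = -1.554*o^4 - 5.8369*o^3 - 0.5557*o^2 + 10.2144*o - 1.2528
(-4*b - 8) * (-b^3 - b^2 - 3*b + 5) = 4*b^4 + 12*b^3 + 20*b^2 + 4*b - 40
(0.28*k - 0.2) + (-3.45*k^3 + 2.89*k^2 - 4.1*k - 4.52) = -3.45*k^3 + 2.89*k^2 - 3.82*k - 4.72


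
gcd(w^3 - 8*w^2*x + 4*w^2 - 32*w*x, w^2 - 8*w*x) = -w^2 + 8*w*x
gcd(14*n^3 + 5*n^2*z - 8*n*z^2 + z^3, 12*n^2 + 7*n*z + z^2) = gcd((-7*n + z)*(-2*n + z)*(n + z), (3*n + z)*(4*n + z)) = 1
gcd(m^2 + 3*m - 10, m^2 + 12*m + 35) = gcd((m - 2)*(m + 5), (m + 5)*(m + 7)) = m + 5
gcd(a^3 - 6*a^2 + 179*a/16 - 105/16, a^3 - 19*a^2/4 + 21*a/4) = a^2 - 19*a/4 + 21/4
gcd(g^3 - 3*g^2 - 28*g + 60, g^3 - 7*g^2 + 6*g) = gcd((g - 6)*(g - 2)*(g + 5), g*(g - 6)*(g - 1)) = g - 6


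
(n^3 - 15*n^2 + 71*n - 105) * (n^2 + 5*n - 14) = n^5 - 10*n^4 - 18*n^3 + 460*n^2 - 1519*n + 1470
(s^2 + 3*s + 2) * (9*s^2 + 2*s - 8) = 9*s^4 + 29*s^3 + 16*s^2 - 20*s - 16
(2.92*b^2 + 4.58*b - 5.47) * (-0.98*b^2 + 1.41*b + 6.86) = -2.8616*b^4 - 0.371200000000001*b^3 + 31.8496*b^2 + 23.7061*b - 37.5242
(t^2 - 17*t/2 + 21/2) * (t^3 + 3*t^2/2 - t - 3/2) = t^5 - 7*t^4 - 13*t^3/4 + 91*t^2/4 + 9*t/4 - 63/4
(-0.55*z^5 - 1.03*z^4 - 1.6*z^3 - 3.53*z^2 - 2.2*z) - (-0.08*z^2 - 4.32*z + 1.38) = -0.55*z^5 - 1.03*z^4 - 1.6*z^3 - 3.45*z^2 + 2.12*z - 1.38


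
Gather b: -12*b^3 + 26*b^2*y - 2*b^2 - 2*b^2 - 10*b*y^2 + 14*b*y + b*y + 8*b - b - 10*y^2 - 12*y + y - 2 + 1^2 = -12*b^3 + b^2*(26*y - 4) + b*(-10*y^2 + 15*y + 7) - 10*y^2 - 11*y - 1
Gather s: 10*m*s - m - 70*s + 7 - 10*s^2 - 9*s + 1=-m - 10*s^2 + s*(10*m - 79) + 8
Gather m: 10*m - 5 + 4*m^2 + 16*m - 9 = 4*m^2 + 26*m - 14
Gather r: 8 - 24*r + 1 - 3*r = 9 - 27*r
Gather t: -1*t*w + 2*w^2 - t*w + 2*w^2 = -2*t*w + 4*w^2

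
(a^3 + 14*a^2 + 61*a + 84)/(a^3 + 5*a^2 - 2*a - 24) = (a + 7)/(a - 2)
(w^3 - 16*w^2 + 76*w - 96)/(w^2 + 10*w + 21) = (w^3 - 16*w^2 + 76*w - 96)/(w^2 + 10*w + 21)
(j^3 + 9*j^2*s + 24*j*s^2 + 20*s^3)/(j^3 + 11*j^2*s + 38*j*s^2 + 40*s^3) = (j + 2*s)/(j + 4*s)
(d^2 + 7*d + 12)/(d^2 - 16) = (d + 3)/(d - 4)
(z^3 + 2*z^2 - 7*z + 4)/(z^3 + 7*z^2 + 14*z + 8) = (z^2 - 2*z + 1)/(z^2 + 3*z + 2)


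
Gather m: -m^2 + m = -m^2 + m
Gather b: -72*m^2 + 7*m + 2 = -72*m^2 + 7*m + 2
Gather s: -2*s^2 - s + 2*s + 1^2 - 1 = -2*s^2 + s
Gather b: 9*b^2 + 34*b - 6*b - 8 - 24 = 9*b^2 + 28*b - 32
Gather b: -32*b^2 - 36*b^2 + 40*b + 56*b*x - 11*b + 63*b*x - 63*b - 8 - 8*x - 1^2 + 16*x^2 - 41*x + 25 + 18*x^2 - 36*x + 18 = -68*b^2 + b*(119*x - 34) + 34*x^2 - 85*x + 34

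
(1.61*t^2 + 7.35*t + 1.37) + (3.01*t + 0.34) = 1.61*t^2 + 10.36*t + 1.71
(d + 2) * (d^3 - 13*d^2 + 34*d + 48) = d^4 - 11*d^3 + 8*d^2 + 116*d + 96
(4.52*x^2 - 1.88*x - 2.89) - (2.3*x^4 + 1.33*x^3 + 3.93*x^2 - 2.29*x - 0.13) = -2.3*x^4 - 1.33*x^3 + 0.589999999999999*x^2 + 0.41*x - 2.76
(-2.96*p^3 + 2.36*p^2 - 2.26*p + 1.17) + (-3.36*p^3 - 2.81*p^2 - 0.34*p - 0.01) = -6.32*p^3 - 0.45*p^2 - 2.6*p + 1.16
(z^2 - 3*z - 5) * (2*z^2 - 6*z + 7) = 2*z^4 - 12*z^3 + 15*z^2 + 9*z - 35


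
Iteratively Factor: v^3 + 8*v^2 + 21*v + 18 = (v + 3)*(v^2 + 5*v + 6) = (v + 2)*(v + 3)*(v + 3)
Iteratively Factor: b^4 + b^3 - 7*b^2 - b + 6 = (b + 1)*(b^3 - 7*b + 6) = (b - 2)*(b + 1)*(b^2 + 2*b - 3) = (b - 2)*(b - 1)*(b + 1)*(b + 3)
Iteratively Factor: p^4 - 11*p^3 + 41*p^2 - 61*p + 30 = (p - 1)*(p^3 - 10*p^2 + 31*p - 30) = (p - 3)*(p - 1)*(p^2 - 7*p + 10) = (p - 3)*(p - 2)*(p - 1)*(p - 5)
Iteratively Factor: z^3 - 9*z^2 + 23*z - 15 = (z - 1)*(z^2 - 8*z + 15) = (z - 3)*(z - 1)*(z - 5)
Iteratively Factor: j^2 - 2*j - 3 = (j - 3)*(j + 1)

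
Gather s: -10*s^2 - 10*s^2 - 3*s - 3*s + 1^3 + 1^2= -20*s^2 - 6*s + 2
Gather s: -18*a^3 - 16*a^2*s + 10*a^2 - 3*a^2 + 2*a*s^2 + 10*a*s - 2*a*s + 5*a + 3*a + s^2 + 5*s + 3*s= -18*a^3 + 7*a^2 + 8*a + s^2*(2*a + 1) + s*(-16*a^2 + 8*a + 8)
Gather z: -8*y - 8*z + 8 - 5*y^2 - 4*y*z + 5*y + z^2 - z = -5*y^2 - 3*y + z^2 + z*(-4*y - 9) + 8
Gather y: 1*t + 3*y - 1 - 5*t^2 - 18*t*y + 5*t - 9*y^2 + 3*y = -5*t^2 + 6*t - 9*y^2 + y*(6 - 18*t) - 1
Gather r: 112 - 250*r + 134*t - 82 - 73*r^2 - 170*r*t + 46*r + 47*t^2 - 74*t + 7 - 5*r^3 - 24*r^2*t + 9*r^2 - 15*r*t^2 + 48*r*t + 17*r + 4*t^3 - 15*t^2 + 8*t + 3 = -5*r^3 + r^2*(-24*t - 64) + r*(-15*t^2 - 122*t - 187) + 4*t^3 + 32*t^2 + 68*t + 40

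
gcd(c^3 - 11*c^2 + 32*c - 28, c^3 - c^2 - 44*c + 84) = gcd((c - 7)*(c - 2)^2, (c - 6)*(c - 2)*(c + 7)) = c - 2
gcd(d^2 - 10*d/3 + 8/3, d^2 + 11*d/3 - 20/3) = d - 4/3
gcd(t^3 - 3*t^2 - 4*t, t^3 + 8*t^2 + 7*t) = t^2 + t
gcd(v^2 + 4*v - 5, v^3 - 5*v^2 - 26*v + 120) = v + 5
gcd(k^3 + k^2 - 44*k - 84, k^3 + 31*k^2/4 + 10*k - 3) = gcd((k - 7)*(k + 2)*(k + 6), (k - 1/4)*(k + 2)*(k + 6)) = k^2 + 8*k + 12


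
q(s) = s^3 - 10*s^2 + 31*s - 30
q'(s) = 3*s^2 - 20*s + 31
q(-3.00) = -240.00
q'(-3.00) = 118.00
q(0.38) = -19.61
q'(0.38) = 23.83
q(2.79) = 0.37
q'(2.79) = -1.45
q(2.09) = 0.24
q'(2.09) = 2.30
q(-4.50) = -463.12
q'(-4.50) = 181.75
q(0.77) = -11.60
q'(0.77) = 17.38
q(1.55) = -2.25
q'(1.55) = 7.21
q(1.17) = -5.82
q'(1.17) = 11.71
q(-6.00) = -792.00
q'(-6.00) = 259.00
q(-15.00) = -6120.00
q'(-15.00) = 1006.00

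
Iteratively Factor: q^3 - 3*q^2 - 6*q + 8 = (q - 4)*(q^2 + q - 2) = (q - 4)*(q - 1)*(q + 2)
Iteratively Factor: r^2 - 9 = (r - 3)*(r + 3)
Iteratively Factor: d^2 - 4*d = (d - 4)*(d)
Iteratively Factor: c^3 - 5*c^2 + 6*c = (c)*(c^2 - 5*c + 6) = c*(c - 3)*(c - 2)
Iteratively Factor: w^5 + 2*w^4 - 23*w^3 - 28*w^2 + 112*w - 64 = (w + 4)*(w^4 - 2*w^3 - 15*w^2 + 32*w - 16) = (w - 4)*(w + 4)*(w^3 + 2*w^2 - 7*w + 4) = (w - 4)*(w + 4)^2*(w^2 - 2*w + 1) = (w - 4)*(w - 1)*(w + 4)^2*(w - 1)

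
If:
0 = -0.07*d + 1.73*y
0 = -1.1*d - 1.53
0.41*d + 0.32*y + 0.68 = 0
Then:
No Solution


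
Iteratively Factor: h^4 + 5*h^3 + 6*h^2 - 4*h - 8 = (h + 2)*(h^3 + 3*h^2 - 4) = (h - 1)*(h + 2)*(h^2 + 4*h + 4) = (h - 1)*(h + 2)^2*(h + 2)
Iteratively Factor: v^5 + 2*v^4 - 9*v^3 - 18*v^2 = (v + 2)*(v^4 - 9*v^2) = (v + 2)*(v + 3)*(v^3 - 3*v^2) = v*(v + 2)*(v + 3)*(v^2 - 3*v) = v^2*(v + 2)*(v + 3)*(v - 3)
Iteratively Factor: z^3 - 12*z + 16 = (z + 4)*(z^2 - 4*z + 4) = (z - 2)*(z + 4)*(z - 2)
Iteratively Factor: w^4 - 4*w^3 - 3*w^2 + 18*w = (w + 2)*(w^3 - 6*w^2 + 9*w) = w*(w + 2)*(w^2 - 6*w + 9) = w*(w - 3)*(w + 2)*(w - 3)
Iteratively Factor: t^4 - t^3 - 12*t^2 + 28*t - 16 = (t - 2)*(t^3 + t^2 - 10*t + 8) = (t - 2)^2*(t^2 + 3*t - 4) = (t - 2)^2*(t + 4)*(t - 1)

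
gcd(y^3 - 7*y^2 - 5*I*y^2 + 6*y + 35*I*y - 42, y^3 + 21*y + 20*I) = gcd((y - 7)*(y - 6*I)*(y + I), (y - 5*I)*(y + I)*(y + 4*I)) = y + I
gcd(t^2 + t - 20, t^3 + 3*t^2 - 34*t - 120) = t + 5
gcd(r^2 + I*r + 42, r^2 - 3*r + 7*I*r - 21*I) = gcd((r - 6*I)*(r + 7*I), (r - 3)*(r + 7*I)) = r + 7*I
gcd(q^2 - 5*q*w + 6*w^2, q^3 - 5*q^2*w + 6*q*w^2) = q^2 - 5*q*w + 6*w^2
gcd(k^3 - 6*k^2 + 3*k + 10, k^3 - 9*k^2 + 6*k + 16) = k^2 - k - 2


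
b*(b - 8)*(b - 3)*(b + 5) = b^4 - 6*b^3 - 31*b^2 + 120*b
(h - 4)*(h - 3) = h^2 - 7*h + 12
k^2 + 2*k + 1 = (k + 1)^2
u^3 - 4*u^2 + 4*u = u*(u - 2)^2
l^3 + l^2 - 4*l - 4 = (l - 2)*(l + 1)*(l + 2)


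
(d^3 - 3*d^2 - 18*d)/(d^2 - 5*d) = (d^2 - 3*d - 18)/(d - 5)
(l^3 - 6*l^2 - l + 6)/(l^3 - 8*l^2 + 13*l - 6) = (l + 1)/(l - 1)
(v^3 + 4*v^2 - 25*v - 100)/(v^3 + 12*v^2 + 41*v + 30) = (v^2 - v - 20)/(v^2 + 7*v + 6)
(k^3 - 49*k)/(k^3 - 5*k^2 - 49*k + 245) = k/(k - 5)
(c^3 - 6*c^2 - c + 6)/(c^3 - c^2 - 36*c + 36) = (c + 1)/(c + 6)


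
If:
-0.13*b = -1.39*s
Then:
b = 10.6923076923077*s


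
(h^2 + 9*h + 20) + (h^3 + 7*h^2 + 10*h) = h^3 + 8*h^2 + 19*h + 20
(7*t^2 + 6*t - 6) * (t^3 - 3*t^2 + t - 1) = 7*t^5 - 15*t^4 - 17*t^3 + 17*t^2 - 12*t + 6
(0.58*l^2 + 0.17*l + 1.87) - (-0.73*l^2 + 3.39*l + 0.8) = 1.31*l^2 - 3.22*l + 1.07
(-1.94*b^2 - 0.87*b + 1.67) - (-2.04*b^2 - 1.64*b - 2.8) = 0.1*b^2 + 0.77*b + 4.47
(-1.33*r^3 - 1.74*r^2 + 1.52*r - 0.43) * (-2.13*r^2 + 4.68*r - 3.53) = 2.8329*r^5 - 2.5182*r^4 - 6.6859*r^3 + 14.1717*r^2 - 7.378*r + 1.5179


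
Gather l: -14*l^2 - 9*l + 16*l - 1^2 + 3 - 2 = -14*l^2 + 7*l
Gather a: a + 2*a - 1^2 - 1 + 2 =3*a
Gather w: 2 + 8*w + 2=8*w + 4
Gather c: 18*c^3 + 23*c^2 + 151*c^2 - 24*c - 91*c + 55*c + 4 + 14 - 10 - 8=18*c^3 + 174*c^2 - 60*c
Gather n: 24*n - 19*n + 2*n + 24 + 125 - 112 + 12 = 7*n + 49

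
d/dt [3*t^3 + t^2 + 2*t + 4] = 9*t^2 + 2*t + 2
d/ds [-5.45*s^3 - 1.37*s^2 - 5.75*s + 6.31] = -16.35*s^2 - 2.74*s - 5.75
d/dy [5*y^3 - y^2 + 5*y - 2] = 15*y^2 - 2*y + 5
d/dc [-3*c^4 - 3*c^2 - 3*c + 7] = -12*c^3 - 6*c - 3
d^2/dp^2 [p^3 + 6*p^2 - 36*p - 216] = 6*p + 12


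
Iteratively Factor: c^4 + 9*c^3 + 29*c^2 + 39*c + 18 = (c + 1)*(c^3 + 8*c^2 + 21*c + 18) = (c + 1)*(c + 2)*(c^2 + 6*c + 9) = (c + 1)*(c + 2)*(c + 3)*(c + 3)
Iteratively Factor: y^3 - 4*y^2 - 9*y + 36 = (y - 4)*(y^2 - 9) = (y - 4)*(y - 3)*(y + 3)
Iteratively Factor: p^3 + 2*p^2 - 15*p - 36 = (p + 3)*(p^2 - p - 12) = (p + 3)^2*(p - 4)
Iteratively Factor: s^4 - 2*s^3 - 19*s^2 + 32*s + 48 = (s - 3)*(s^3 + s^2 - 16*s - 16) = (s - 3)*(s + 1)*(s^2 - 16) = (s - 4)*(s - 3)*(s + 1)*(s + 4)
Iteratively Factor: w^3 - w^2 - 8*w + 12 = (w - 2)*(w^2 + w - 6) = (w - 2)*(w + 3)*(w - 2)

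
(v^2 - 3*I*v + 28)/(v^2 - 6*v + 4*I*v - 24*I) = (v - 7*I)/(v - 6)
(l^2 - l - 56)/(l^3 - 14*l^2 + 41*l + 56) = (l + 7)/(l^2 - 6*l - 7)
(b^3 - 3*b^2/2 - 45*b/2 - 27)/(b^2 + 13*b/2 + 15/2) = (b^2 - 3*b - 18)/(b + 5)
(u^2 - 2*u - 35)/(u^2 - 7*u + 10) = (u^2 - 2*u - 35)/(u^2 - 7*u + 10)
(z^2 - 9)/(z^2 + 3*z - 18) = (z + 3)/(z + 6)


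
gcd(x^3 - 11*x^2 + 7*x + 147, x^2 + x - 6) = x + 3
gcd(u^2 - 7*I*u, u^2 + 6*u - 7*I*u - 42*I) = u - 7*I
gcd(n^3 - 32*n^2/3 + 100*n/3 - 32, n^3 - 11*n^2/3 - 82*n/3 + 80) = n^2 - 26*n/3 + 16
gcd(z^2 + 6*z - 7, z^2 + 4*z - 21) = z + 7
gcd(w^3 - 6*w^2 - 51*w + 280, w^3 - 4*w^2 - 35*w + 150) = w - 5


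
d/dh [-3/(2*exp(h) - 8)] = 3*exp(h)/(2*(exp(h) - 4)^2)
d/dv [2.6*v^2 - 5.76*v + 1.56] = 5.2*v - 5.76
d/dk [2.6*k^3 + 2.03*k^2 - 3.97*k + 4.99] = 7.8*k^2 + 4.06*k - 3.97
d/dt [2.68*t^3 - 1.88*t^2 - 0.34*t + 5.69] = 8.04*t^2 - 3.76*t - 0.34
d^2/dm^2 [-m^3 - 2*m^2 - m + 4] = -6*m - 4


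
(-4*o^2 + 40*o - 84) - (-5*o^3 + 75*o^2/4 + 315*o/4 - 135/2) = 5*o^3 - 91*o^2/4 - 155*o/4 - 33/2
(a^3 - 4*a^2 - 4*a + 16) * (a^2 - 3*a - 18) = a^5 - 7*a^4 - 10*a^3 + 100*a^2 + 24*a - 288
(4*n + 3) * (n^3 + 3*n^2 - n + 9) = 4*n^4 + 15*n^3 + 5*n^2 + 33*n + 27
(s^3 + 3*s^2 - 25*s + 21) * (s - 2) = s^4 + s^3 - 31*s^2 + 71*s - 42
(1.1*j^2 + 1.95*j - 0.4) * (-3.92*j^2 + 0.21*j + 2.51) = -4.312*j^4 - 7.413*j^3 + 4.7385*j^2 + 4.8105*j - 1.004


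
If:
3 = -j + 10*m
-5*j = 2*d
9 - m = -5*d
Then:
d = -145/84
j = 29/42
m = 31/84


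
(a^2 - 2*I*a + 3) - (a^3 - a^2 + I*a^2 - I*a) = -a^3 + 2*a^2 - I*a^2 - I*a + 3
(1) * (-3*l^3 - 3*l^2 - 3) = -3*l^3 - 3*l^2 - 3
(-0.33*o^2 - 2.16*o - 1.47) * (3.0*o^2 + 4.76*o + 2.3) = -0.99*o^4 - 8.0508*o^3 - 15.4506*o^2 - 11.9652*o - 3.381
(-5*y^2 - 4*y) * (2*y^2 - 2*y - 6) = -10*y^4 + 2*y^3 + 38*y^2 + 24*y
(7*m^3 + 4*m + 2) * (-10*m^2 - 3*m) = -70*m^5 - 21*m^4 - 40*m^3 - 32*m^2 - 6*m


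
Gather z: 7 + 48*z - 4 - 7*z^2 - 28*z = -7*z^2 + 20*z + 3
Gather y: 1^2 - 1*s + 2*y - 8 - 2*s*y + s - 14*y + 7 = y*(-2*s - 12)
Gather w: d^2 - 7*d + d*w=d^2 + d*w - 7*d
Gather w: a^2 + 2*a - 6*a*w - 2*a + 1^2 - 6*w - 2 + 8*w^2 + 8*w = a^2 + 8*w^2 + w*(2 - 6*a) - 1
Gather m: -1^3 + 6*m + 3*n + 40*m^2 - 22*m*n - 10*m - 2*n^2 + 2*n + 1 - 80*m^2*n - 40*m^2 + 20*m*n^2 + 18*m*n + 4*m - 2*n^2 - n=-80*m^2*n + m*(20*n^2 - 4*n) - 4*n^2 + 4*n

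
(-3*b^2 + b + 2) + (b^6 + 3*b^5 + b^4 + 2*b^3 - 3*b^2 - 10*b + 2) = b^6 + 3*b^5 + b^4 + 2*b^3 - 6*b^2 - 9*b + 4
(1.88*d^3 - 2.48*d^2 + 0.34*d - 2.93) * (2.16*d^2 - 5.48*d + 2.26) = 4.0608*d^5 - 15.6592*d^4 + 18.5736*d^3 - 13.7968*d^2 + 16.8248*d - 6.6218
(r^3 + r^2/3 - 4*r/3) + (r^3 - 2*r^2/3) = 2*r^3 - r^2/3 - 4*r/3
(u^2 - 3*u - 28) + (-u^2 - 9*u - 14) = -12*u - 42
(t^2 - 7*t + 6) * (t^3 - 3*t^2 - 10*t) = t^5 - 10*t^4 + 17*t^3 + 52*t^2 - 60*t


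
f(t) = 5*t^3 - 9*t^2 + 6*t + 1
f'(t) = 15*t^2 - 18*t + 6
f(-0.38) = -2.85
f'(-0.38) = 15.01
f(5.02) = 436.85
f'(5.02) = 293.65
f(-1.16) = -25.87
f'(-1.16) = 47.06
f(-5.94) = -1400.12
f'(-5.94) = 642.17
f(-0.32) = -2.01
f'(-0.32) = 13.30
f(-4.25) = -570.89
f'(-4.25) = 353.44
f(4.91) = 405.34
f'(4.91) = 279.24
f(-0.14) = -0.03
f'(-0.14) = 8.81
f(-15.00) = -18989.00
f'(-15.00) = 3651.00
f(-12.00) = -10007.00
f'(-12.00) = 2382.00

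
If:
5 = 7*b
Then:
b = 5/7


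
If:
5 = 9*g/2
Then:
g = 10/9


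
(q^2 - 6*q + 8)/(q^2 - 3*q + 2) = (q - 4)/(q - 1)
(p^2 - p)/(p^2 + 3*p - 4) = p/(p + 4)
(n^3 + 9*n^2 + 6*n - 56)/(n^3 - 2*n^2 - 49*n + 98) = (n + 4)/(n - 7)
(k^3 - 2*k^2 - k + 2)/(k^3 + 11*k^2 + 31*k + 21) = (k^2 - 3*k + 2)/(k^2 + 10*k + 21)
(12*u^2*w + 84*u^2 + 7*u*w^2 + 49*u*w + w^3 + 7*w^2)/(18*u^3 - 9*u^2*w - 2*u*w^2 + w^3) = (4*u*w + 28*u + w^2 + 7*w)/(6*u^2 - 5*u*w + w^2)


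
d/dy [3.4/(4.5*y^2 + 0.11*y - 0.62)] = (-30.6*y - 0.374)/(4.5*y^2 + 0.11*y - 0.62)^2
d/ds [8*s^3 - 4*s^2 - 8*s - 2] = 24*s^2 - 8*s - 8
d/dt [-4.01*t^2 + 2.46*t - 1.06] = 2.46 - 8.02*t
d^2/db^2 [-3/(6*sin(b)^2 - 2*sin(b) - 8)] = 3*(36*sin(b)^3 - 45*sin(b)^2 + 40*sin(b) - 26)/(2*(sin(b) + 1)^2*(3*sin(b) - 4)^3)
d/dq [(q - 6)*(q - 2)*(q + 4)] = 3*q^2 - 8*q - 20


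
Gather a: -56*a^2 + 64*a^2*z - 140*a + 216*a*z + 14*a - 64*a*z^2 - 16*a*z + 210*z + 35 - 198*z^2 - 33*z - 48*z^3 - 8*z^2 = a^2*(64*z - 56) + a*(-64*z^2 + 200*z - 126) - 48*z^3 - 206*z^2 + 177*z + 35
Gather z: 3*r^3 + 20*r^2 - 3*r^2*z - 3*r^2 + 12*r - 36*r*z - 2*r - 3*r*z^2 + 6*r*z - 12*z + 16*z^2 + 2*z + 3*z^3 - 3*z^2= 3*r^3 + 17*r^2 + 10*r + 3*z^3 + z^2*(13 - 3*r) + z*(-3*r^2 - 30*r - 10)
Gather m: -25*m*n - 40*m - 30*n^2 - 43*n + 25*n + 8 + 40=m*(-25*n - 40) - 30*n^2 - 18*n + 48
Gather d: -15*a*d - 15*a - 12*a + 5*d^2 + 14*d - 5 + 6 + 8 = -27*a + 5*d^2 + d*(14 - 15*a) + 9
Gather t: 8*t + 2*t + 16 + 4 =10*t + 20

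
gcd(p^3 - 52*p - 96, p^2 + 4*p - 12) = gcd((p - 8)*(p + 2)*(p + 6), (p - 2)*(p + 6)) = p + 6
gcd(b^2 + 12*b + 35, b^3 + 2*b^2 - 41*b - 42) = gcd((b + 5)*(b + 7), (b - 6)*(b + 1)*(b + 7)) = b + 7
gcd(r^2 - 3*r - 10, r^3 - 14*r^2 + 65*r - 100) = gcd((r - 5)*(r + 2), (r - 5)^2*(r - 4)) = r - 5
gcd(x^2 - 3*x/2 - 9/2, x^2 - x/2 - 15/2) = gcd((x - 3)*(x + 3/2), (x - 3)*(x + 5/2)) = x - 3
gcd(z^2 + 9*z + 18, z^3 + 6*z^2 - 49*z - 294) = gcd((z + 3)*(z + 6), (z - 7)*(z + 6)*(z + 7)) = z + 6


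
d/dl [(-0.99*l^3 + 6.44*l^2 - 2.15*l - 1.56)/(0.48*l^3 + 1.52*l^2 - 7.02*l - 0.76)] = (2.22044604925031e-16*l^5 - 4.596*l^4 + 15.9636*l^3 - 37.4372*l^2 - 5.0464*l - 9.3172)/(0.2304*l^6 + 1.4592*l^5 - 4.4288*l^4 - 22.0704*l^3 + 46.97*l^2 + 10.6704*l + 0.5776)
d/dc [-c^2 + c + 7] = 1 - 2*c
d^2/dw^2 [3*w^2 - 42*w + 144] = 6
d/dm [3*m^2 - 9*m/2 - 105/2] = 6*m - 9/2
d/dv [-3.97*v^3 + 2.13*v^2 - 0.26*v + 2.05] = -11.91*v^2 + 4.26*v - 0.26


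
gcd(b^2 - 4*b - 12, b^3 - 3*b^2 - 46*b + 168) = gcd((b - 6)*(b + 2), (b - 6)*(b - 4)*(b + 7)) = b - 6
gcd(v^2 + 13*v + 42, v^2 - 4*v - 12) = 1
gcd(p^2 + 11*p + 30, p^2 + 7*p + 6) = p + 6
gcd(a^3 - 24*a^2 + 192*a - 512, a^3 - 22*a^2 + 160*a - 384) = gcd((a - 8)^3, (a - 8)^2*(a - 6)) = a^2 - 16*a + 64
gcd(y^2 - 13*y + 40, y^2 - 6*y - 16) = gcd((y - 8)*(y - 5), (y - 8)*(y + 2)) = y - 8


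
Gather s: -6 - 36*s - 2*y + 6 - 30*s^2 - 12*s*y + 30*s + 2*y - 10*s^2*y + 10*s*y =s^2*(-10*y - 30) + s*(-2*y - 6)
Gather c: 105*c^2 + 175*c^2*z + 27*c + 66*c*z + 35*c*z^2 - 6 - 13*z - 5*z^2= c^2*(175*z + 105) + c*(35*z^2 + 66*z + 27) - 5*z^2 - 13*z - 6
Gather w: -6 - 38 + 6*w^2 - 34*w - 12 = 6*w^2 - 34*w - 56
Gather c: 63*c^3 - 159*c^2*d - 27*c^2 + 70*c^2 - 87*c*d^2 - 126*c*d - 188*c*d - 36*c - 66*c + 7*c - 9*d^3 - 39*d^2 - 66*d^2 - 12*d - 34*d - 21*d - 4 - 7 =63*c^3 + c^2*(43 - 159*d) + c*(-87*d^2 - 314*d - 95) - 9*d^3 - 105*d^2 - 67*d - 11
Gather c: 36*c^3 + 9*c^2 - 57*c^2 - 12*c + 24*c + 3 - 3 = 36*c^3 - 48*c^2 + 12*c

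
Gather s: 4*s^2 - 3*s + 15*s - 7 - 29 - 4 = 4*s^2 + 12*s - 40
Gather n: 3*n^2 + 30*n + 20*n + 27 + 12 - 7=3*n^2 + 50*n + 32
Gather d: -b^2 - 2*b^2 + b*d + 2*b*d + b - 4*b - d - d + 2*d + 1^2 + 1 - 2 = -3*b^2 + 3*b*d - 3*b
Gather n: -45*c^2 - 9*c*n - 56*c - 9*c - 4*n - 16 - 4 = -45*c^2 - 65*c + n*(-9*c - 4) - 20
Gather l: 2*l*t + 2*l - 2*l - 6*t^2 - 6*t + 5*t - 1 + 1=2*l*t - 6*t^2 - t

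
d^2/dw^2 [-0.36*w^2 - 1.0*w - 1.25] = -0.720000000000000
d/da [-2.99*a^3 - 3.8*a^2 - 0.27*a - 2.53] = -8.97*a^2 - 7.6*a - 0.27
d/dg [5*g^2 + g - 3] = 10*g + 1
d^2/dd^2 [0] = 0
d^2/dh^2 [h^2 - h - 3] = 2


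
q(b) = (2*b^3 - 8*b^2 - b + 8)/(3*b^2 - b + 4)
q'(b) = (1 - 6*b)*(2*b^3 - 8*b^2 - b + 8)/(3*b^2 - b + 4)^2 + (6*b^2 - 16*b - 1)/(3*b^2 - b + 4) = (6*b^4 - 4*b^3 + 35*b^2 - 112*b + 4)/(9*b^4 - 6*b^3 + 25*b^2 - 8*b + 16)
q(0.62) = 1.05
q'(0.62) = -2.53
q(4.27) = 0.25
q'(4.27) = 0.62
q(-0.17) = 1.86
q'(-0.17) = 1.33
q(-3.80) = -4.18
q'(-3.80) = 0.92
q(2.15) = -0.72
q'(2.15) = 0.05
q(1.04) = 0.09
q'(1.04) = -1.87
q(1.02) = 0.13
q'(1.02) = -1.92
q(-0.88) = 0.18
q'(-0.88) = 2.62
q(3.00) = -0.46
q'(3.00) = 0.46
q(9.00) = 3.40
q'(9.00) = 0.68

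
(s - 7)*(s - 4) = s^2 - 11*s + 28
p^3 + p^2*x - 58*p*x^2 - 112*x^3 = (p - 8*x)*(p + 2*x)*(p + 7*x)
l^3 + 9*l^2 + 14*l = l*(l + 2)*(l + 7)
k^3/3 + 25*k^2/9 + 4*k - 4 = (k/3 + 1)*(k - 2/3)*(k + 6)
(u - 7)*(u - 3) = u^2 - 10*u + 21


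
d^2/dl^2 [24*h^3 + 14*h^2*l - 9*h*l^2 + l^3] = -18*h + 6*l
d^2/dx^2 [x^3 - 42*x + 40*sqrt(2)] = 6*x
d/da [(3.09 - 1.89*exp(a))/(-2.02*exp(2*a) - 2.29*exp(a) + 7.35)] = (-3.8178*exp(2*a) + 12.4836*exp(a) - 6.8154)*exp(a)/(4.0804*exp(4*a) + 9.2516*exp(3*a) - 24.4499*exp(2*a) - 33.663*exp(a) + 54.0225)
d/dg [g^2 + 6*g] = 2*g + 6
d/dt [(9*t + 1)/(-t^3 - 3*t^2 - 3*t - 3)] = 6*(3*t^3 + 5*t^2 + t - 4)/(t^6 + 6*t^5 + 15*t^4 + 24*t^3 + 27*t^2 + 18*t + 9)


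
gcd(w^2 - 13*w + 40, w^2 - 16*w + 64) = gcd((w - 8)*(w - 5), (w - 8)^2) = w - 8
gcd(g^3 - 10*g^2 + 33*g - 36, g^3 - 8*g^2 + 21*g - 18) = g^2 - 6*g + 9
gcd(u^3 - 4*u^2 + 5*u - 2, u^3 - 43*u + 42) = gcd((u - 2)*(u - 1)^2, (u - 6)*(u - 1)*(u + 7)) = u - 1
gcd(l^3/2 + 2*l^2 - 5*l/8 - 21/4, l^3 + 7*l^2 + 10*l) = l + 2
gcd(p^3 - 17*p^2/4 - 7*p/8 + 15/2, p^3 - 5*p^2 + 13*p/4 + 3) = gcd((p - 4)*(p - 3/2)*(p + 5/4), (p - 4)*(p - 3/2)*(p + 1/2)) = p^2 - 11*p/2 + 6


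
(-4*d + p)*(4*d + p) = -16*d^2 + p^2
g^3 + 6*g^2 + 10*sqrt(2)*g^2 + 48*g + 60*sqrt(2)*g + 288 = (g + 6)*(g + 4*sqrt(2))*(g + 6*sqrt(2))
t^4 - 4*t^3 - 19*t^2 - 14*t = t*(t - 7)*(t + 1)*(t + 2)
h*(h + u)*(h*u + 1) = h^3*u + h^2*u^2 + h^2 + h*u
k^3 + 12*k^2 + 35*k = k*(k + 5)*(k + 7)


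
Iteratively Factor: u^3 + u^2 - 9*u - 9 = (u - 3)*(u^2 + 4*u + 3) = (u - 3)*(u + 1)*(u + 3)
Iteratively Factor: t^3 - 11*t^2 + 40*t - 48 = (t - 4)*(t^2 - 7*t + 12) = (t - 4)*(t - 3)*(t - 4)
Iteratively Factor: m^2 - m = (m)*(m - 1)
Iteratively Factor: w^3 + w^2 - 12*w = (w)*(w^2 + w - 12) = w*(w - 3)*(w + 4)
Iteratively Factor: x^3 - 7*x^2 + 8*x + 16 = (x + 1)*(x^2 - 8*x + 16) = (x - 4)*(x + 1)*(x - 4)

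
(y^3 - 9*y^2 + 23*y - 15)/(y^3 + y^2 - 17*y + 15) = (y - 5)/(y + 5)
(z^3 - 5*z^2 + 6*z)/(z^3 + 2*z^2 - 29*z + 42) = z/(z + 7)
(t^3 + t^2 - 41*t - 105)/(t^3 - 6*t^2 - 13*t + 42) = (t + 5)/(t - 2)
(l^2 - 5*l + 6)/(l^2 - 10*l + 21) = (l - 2)/(l - 7)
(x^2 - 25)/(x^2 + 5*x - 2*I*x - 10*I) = (x - 5)/(x - 2*I)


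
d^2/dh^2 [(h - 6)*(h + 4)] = 2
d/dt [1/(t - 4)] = -1/(t - 4)^2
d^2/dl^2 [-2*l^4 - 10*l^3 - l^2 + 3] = -24*l^2 - 60*l - 2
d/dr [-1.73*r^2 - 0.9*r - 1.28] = -3.46*r - 0.9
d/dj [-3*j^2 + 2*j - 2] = 2 - 6*j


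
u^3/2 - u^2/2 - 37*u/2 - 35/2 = (u/2 + 1/2)*(u - 7)*(u + 5)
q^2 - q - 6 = (q - 3)*(q + 2)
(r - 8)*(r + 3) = r^2 - 5*r - 24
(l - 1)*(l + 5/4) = l^2 + l/4 - 5/4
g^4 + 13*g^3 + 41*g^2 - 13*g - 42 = (g - 1)*(g + 1)*(g + 6)*(g + 7)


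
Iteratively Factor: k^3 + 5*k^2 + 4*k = (k + 4)*(k^2 + k) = (k + 1)*(k + 4)*(k)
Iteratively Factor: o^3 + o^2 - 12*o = (o + 4)*(o^2 - 3*o) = (o - 3)*(o + 4)*(o)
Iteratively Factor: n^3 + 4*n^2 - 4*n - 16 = (n + 2)*(n^2 + 2*n - 8) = (n - 2)*(n + 2)*(n + 4)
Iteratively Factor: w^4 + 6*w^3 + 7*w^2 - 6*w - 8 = (w + 4)*(w^3 + 2*w^2 - w - 2) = (w + 1)*(w + 4)*(w^2 + w - 2) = (w + 1)*(w + 2)*(w + 4)*(w - 1)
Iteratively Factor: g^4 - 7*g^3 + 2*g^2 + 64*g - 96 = (g - 4)*(g^3 - 3*g^2 - 10*g + 24) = (g - 4)^2*(g^2 + g - 6) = (g - 4)^2*(g + 3)*(g - 2)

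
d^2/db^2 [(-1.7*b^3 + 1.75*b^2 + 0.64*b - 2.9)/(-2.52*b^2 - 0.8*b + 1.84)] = (1.4210854715202e-14*b^5 + 16.868608*b^3 + 46.79616*b^2 + 51.806208*b + 16.87168)/(16.003008*b^6 + 15.24096*b^5 - 30.215808*b^4 - 21.74464*b^3 + 22.062336*b^2 + 8.12544*b - 6.229504)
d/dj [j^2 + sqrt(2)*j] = 2*j + sqrt(2)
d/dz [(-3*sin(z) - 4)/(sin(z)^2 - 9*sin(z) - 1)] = (8*sin(z) - 3*cos(z)^2 - 30)*cos(z)/(9*sin(z) + cos(z)^2)^2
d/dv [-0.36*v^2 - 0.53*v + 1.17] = -0.72*v - 0.53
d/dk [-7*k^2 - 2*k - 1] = -14*k - 2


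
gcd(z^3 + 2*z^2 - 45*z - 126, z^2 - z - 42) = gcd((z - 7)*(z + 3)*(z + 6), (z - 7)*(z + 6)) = z^2 - z - 42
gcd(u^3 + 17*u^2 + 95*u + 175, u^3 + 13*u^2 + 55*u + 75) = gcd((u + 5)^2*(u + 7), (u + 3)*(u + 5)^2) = u^2 + 10*u + 25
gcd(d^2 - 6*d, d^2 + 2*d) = d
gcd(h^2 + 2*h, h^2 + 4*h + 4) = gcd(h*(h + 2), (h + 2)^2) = h + 2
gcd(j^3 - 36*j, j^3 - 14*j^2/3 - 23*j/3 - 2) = j - 6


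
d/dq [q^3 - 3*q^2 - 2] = 3*q*(q - 2)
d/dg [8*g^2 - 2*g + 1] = 16*g - 2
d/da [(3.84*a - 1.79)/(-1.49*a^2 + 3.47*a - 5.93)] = (5.7216*a^2 - 5.3342*a - 16.5599)/(2.2201*a^4 - 10.3406*a^3 + 29.7123*a^2 - 41.1542*a + 35.1649)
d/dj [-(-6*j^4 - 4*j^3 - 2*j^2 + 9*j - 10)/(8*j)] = 9*j^2/4 + j + 1/4 - 5/(4*j^2)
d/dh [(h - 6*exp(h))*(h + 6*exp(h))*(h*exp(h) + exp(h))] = (h^3 + 4*h^2 - 108*h*exp(2*h) + 2*h - 144*exp(2*h))*exp(h)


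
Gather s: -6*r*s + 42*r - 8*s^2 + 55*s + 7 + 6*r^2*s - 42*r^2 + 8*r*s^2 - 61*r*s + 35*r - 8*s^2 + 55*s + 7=-42*r^2 + 77*r + s^2*(8*r - 16) + s*(6*r^2 - 67*r + 110) + 14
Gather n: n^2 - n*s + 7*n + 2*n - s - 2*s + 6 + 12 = n^2 + n*(9 - s) - 3*s + 18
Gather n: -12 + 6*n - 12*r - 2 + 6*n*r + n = n*(6*r + 7) - 12*r - 14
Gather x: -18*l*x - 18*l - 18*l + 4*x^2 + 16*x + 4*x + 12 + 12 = -36*l + 4*x^2 + x*(20 - 18*l) + 24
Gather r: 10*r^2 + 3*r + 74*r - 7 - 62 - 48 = 10*r^2 + 77*r - 117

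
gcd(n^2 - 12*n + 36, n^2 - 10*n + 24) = n - 6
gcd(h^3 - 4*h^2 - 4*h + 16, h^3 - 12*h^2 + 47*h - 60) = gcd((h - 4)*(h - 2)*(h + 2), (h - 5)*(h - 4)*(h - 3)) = h - 4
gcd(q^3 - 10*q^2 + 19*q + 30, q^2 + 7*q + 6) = q + 1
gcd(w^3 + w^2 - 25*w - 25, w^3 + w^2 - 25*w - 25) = w^3 + w^2 - 25*w - 25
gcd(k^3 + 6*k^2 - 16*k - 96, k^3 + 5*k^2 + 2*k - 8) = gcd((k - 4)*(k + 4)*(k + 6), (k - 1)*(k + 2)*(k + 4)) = k + 4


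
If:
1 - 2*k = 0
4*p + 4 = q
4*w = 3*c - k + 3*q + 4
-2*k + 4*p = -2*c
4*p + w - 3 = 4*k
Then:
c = 5/22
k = 1/2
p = 3/22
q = 50/11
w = 49/11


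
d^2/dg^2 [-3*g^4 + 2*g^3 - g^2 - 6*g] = -36*g^2 + 12*g - 2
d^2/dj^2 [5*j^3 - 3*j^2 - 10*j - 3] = 30*j - 6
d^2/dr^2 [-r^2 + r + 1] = -2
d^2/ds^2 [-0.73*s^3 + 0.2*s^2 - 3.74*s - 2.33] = 0.4 - 4.38*s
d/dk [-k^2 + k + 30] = 1 - 2*k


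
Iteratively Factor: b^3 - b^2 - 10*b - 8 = (b - 4)*(b^2 + 3*b + 2) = (b - 4)*(b + 2)*(b + 1)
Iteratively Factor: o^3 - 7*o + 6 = (o + 3)*(o^2 - 3*o + 2) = (o - 1)*(o + 3)*(o - 2)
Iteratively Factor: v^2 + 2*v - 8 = (v - 2)*(v + 4)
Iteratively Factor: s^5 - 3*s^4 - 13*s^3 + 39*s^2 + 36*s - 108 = (s + 2)*(s^4 - 5*s^3 - 3*s^2 + 45*s - 54) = (s - 3)*(s + 2)*(s^3 - 2*s^2 - 9*s + 18) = (s - 3)*(s - 2)*(s + 2)*(s^2 - 9) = (s - 3)*(s - 2)*(s + 2)*(s + 3)*(s - 3)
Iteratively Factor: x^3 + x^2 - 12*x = (x)*(x^2 + x - 12) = x*(x + 4)*(x - 3)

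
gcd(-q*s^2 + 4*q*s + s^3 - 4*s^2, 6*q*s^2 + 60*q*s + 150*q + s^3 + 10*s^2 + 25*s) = 1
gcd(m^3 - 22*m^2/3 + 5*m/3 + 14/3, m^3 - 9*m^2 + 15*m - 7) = m^2 - 8*m + 7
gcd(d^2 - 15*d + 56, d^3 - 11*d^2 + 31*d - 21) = d - 7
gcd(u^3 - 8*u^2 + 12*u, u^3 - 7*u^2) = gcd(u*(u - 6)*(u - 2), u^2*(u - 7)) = u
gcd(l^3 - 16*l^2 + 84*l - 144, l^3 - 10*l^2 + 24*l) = l^2 - 10*l + 24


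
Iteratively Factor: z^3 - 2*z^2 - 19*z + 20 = (z + 4)*(z^2 - 6*z + 5) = (z - 1)*(z + 4)*(z - 5)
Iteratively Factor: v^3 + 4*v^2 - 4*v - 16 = (v + 4)*(v^2 - 4) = (v + 2)*(v + 4)*(v - 2)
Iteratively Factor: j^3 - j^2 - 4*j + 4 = (j + 2)*(j^2 - 3*j + 2) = (j - 2)*(j + 2)*(j - 1)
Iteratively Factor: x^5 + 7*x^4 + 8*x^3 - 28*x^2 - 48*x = (x - 2)*(x^4 + 9*x^3 + 26*x^2 + 24*x) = (x - 2)*(x + 4)*(x^3 + 5*x^2 + 6*x) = x*(x - 2)*(x + 4)*(x^2 + 5*x + 6) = x*(x - 2)*(x + 3)*(x + 4)*(x + 2)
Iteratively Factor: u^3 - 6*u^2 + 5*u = (u - 1)*(u^2 - 5*u) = u*(u - 1)*(u - 5)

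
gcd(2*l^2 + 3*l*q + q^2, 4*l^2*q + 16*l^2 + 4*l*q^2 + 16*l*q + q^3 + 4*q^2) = 2*l + q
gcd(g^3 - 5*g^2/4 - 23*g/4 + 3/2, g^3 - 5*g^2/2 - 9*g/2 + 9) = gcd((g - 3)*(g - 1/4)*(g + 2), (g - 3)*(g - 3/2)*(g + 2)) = g^2 - g - 6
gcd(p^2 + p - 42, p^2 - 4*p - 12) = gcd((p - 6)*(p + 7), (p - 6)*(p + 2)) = p - 6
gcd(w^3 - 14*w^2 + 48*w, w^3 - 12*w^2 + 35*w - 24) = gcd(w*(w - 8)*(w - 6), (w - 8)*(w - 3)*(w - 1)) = w - 8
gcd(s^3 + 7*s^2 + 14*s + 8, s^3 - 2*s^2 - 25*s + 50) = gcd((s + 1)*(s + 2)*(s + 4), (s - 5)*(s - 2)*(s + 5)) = 1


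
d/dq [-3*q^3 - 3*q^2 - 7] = 3*q*(-3*q - 2)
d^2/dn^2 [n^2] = 2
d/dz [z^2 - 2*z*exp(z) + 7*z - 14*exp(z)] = -2*z*exp(z) + 2*z - 16*exp(z) + 7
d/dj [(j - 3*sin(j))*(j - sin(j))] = -4*j*cos(j) + 2*j - 4*sin(j) + 3*sin(2*j)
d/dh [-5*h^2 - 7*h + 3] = -10*h - 7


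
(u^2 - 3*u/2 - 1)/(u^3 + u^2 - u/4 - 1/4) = 2*(u - 2)/(2*u^2 + u - 1)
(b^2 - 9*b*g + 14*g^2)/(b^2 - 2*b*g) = (b - 7*g)/b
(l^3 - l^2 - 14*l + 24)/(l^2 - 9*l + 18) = (l^2 + 2*l - 8)/(l - 6)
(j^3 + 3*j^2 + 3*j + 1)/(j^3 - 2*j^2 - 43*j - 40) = (j^2 + 2*j + 1)/(j^2 - 3*j - 40)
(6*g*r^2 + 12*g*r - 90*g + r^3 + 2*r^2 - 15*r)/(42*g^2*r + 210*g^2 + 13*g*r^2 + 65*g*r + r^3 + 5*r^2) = (r - 3)/(7*g + r)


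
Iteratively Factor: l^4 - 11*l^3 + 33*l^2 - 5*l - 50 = (l - 5)*(l^3 - 6*l^2 + 3*l + 10) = (l - 5)*(l - 2)*(l^2 - 4*l - 5) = (l - 5)^2*(l - 2)*(l + 1)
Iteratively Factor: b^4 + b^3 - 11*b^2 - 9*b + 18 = (b + 2)*(b^3 - b^2 - 9*b + 9) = (b + 2)*(b + 3)*(b^2 - 4*b + 3) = (b - 1)*(b + 2)*(b + 3)*(b - 3)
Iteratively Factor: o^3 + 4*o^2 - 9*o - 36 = (o + 3)*(o^2 + o - 12) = (o + 3)*(o + 4)*(o - 3)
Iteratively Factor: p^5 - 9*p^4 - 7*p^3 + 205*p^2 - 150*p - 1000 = (p - 5)*(p^4 - 4*p^3 - 27*p^2 + 70*p + 200) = (p - 5)*(p + 4)*(p^3 - 8*p^2 + 5*p + 50) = (p - 5)*(p + 2)*(p + 4)*(p^2 - 10*p + 25) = (p - 5)^2*(p + 2)*(p + 4)*(p - 5)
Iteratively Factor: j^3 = (j)*(j^2) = j^2*(j)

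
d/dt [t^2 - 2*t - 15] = 2*t - 2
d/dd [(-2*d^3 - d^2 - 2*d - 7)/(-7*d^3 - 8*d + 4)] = (-7*d^4 + 4*d^3 - 163*d^2 - 8*d - 64)/(49*d^6 + 112*d^4 - 56*d^3 + 64*d^2 - 64*d + 16)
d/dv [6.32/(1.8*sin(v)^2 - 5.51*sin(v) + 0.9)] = (34.8232 - 22.752*sin(v))*cos(v)/(1.8*sin(v)^2 - 5.51*sin(v) + 0.9)^2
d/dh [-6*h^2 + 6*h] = 6 - 12*h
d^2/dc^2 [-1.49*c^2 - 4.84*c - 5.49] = -2.98000000000000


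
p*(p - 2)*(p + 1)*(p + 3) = p^4 + 2*p^3 - 5*p^2 - 6*p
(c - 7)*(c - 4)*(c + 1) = c^3 - 10*c^2 + 17*c + 28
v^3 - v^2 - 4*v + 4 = (v - 2)*(v - 1)*(v + 2)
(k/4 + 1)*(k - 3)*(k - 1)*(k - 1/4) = k^4/4 - k^3/16 - 13*k^2/4 + 61*k/16 - 3/4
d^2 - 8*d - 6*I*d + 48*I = (d - 8)*(d - 6*I)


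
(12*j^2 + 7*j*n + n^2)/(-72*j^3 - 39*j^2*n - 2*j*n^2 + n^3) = (-4*j - n)/(24*j^2 + 5*j*n - n^2)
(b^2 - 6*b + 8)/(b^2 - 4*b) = (b - 2)/b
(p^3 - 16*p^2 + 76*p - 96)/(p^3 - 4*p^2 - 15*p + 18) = (p^2 - 10*p + 16)/(p^2 + 2*p - 3)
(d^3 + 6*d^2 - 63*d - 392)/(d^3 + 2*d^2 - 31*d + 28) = (d^2 - d - 56)/(d^2 - 5*d + 4)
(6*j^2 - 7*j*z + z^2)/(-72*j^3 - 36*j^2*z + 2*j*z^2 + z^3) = (-j + z)/(12*j^2 + 8*j*z + z^2)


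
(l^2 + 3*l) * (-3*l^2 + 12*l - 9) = -3*l^4 + 3*l^3 + 27*l^2 - 27*l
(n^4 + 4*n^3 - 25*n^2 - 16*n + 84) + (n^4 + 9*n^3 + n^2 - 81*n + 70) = 2*n^4 + 13*n^3 - 24*n^2 - 97*n + 154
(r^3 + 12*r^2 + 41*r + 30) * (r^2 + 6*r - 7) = r^5 + 18*r^4 + 106*r^3 + 192*r^2 - 107*r - 210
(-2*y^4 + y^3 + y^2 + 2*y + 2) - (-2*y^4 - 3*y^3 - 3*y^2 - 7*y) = 4*y^3 + 4*y^2 + 9*y + 2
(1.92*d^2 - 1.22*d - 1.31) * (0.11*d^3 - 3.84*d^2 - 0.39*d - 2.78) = 0.2112*d^5 - 7.507*d^4 + 3.7919*d^3 + 0.168600000000001*d^2 + 3.9025*d + 3.6418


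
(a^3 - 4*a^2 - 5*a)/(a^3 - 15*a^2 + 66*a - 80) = a*(a + 1)/(a^2 - 10*a + 16)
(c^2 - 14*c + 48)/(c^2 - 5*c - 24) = (c - 6)/(c + 3)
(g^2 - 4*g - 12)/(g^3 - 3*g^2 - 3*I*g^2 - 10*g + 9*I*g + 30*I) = (g - 6)/(g^2 - g*(5 + 3*I) + 15*I)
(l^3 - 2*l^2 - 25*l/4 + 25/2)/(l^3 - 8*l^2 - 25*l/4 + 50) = (l - 2)/(l - 8)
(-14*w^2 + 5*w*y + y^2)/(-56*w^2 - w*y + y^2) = (-2*w + y)/(-8*w + y)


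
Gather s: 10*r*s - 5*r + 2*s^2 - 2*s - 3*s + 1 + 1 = -5*r + 2*s^2 + s*(10*r - 5) + 2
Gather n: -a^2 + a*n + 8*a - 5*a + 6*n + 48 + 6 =-a^2 + 3*a + n*(a + 6) + 54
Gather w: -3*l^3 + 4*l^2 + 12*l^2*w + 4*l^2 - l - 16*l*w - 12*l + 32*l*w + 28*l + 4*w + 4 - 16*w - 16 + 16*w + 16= -3*l^3 + 8*l^2 + 15*l + w*(12*l^2 + 16*l + 4) + 4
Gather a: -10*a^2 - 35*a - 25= -10*a^2 - 35*a - 25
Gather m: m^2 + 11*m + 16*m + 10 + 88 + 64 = m^2 + 27*m + 162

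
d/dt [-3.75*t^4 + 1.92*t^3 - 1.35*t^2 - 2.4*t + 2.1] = -15.0*t^3 + 5.76*t^2 - 2.7*t - 2.4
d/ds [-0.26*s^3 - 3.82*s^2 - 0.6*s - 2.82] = -0.78*s^2 - 7.64*s - 0.6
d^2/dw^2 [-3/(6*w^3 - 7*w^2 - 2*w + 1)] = 6*((18*w - 7)*(6*w^3 - 7*w^2 - 2*w + 1) - 4*(-9*w^2 + 7*w + 1)^2)/(6*w^3 - 7*w^2 - 2*w + 1)^3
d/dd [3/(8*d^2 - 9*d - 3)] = 3*(9 - 16*d)/(-8*d^2 + 9*d + 3)^2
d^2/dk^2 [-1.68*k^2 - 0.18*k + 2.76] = -3.36000000000000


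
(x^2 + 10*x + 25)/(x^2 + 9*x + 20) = (x + 5)/(x + 4)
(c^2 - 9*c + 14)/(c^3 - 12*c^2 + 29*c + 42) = (c - 2)/(c^2 - 5*c - 6)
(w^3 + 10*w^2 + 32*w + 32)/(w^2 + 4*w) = w + 6 + 8/w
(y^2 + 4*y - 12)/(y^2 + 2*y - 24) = (y - 2)/(y - 4)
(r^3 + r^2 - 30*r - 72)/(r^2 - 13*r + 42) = (r^2 + 7*r + 12)/(r - 7)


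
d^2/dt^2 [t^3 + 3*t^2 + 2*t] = 6*t + 6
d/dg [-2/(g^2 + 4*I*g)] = 4*(g + 2*I)/(g^2*(g + 4*I)^2)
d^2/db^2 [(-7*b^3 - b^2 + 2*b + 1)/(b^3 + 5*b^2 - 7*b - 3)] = 2*(34*b^6 - 141*b^5 - 111*b^4 - 400*b^3 - 396*b^2 - 195*b + 13)/(b^9 + 15*b^8 + 54*b^7 - 94*b^6 - 468*b^5 + 636*b^4 + 314*b^3 - 306*b^2 - 189*b - 27)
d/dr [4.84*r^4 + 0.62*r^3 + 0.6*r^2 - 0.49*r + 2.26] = 19.36*r^3 + 1.86*r^2 + 1.2*r - 0.49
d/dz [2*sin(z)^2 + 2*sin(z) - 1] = 2*sin(2*z) + 2*cos(z)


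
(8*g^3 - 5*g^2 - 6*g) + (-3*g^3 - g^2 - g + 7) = 5*g^3 - 6*g^2 - 7*g + 7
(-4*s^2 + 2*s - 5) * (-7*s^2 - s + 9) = 28*s^4 - 10*s^3 - 3*s^2 + 23*s - 45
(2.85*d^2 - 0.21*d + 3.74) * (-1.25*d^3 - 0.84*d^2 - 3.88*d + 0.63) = -3.5625*d^5 - 2.1315*d^4 - 15.5566*d^3 - 0.5313*d^2 - 14.6435*d + 2.3562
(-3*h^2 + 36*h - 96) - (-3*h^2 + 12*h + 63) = 24*h - 159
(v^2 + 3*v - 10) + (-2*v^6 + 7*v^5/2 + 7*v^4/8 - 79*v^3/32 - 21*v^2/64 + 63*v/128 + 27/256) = -2*v^6 + 7*v^5/2 + 7*v^4/8 - 79*v^3/32 + 43*v^2/64 + 447*v/128 - 2533/256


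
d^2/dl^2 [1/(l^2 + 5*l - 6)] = 2*(-l^2 - 5*l + (2*l + 5)^2 + 6)/(l^2 + 5*l - 6)^3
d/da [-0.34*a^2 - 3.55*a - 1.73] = -0.68*a - 3.55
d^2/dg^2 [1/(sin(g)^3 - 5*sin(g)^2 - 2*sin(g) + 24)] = (-9*sin(g)^6 + 55*sin(g)^5 - 84*sin(g)^4 + 106*sin(g)^3 - 346*sin(g)^2 - 132*sin(g) + 248)/(sin(g)^3 - 5*sin(g)^2 - 2*sin(g) + 24)^3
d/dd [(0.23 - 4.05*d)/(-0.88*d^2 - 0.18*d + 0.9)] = (-3.564*d^2 + 0.4048*d - 3.6036)/(0.7744*d^4 + 0.3168*d^3 - 1.5516*d^2 - 0.324*d + 0.81)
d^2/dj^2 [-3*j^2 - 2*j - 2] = -6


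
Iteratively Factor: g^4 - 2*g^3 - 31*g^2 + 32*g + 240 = (g + 3)*(g^3 - 5*g^2 - 16*g + 80) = (g - 4)*(g + 3)*(g^2 - g - 20) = (g - 5)*(g - 4)*(g + 3)*(g + 4)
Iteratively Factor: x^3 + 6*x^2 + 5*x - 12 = (x + 4)*(x^2 + 2*x - 3) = (x - 1)*(x + 4)*(x + 3)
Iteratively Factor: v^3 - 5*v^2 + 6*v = (v - 2)*(v^2 - 3*v) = (v - 3)*(v - 2)*(v)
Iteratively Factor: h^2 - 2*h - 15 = (h + 3)*(h - 5)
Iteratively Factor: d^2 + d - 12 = (d - 3)*(d + 4)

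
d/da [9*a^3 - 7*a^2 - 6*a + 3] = 27*a^2 - 14*a - 6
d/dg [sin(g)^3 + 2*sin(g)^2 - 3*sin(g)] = 4*sin(g)*cos(g) - 3*cos(g)^3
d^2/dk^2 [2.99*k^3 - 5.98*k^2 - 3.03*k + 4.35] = 17.94*k - 11.96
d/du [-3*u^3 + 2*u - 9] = 2 - 9*u^2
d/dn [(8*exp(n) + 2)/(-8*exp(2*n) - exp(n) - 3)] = 2*((4*exp(n) + 1)*(16*exp(n) + 1) - 32*exp(2*n) - 4*exp(n) - 12)*exp(n)/(8*exp(2*n) + exp(n) + 3)^2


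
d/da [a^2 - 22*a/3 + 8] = 2*a - 22/3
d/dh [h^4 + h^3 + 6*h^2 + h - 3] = 4*h^3 + 3*h^2 + 12*h + 1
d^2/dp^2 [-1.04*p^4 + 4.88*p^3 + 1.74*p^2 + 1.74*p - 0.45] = -12.48*p^2 + 29.28*p + 3.48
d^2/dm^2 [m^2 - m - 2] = 2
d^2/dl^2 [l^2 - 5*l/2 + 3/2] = 2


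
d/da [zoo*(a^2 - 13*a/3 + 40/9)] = zoo*(a + 1)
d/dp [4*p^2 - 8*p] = 8*p - 8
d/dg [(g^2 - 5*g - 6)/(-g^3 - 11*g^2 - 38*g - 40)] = (g^4 - 10*g^3 - 111*g^2 - 212*g - 28)/(g^6 + 22*g^5 + 197*g^4 + 916*g^3 + 2324*g^2 + 3040*g + 1600)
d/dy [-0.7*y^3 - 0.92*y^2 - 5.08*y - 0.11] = -2.1*y^2 - 1.84*y - 5.08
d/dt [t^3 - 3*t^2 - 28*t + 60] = 3*t^2 - 6*t - 28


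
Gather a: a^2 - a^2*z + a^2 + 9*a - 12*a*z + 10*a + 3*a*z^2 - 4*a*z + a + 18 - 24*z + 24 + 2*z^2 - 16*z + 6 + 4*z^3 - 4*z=a^2*(2 - z) + a*(3*z^2 - 16*z + 20) + 4*z^3 + 2*z^2 - 44*z + 48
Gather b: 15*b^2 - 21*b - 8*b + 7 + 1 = 15*b^2 - 29*b + 8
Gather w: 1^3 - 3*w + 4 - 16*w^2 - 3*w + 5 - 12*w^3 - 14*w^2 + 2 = -12*w^3 - 30*w^2 - 6*w + 12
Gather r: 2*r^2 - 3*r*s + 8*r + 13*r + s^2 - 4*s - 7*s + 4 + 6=2*r^2 + r*(21 - 3*s) + s^2 - 11*s + 10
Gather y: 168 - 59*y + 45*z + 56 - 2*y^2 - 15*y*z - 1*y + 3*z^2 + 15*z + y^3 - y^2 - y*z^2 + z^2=y^3 - 3*y^2 + y*(-z^2 - 15*z - 60) + 4*z^2 + 60*z + 224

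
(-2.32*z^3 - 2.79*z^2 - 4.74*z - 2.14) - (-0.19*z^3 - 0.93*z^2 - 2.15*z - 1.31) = -2.13*z^3 - 1.86*z^2 - 2.59*z - 0.83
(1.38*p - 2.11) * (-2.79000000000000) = 5.8869 - 3.8502*p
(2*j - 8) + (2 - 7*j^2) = -7*j^2 + 2*j - 6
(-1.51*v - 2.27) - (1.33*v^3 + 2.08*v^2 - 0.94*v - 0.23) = -1.33*v^3 - 2.08*v^2 - 0.57*v - 2.04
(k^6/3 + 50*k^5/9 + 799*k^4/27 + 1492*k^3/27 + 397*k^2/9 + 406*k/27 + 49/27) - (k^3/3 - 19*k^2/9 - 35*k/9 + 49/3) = k^6/3 + 50*k^5/9 + 799*k^4/27 + 1483*k^3/27 + 416*k^2/9 + 511*k/27 - 392/27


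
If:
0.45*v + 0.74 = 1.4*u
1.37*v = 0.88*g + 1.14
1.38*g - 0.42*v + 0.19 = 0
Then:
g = 0.14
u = 0.83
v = 0.92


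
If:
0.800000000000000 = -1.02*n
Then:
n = -0.78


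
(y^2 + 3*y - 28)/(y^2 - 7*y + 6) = (y^2 + 3*y - 28)/(y^2 - 7*y + 6)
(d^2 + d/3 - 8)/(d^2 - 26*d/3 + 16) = (d + 3)/(d - 6)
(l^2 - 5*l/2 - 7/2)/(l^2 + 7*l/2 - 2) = (2*l^2 - 5*l - 7)/(2*l^2 + 7*l - 4)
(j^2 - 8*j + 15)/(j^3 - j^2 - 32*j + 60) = (j - 3)/(j^2 + 4*j - 12)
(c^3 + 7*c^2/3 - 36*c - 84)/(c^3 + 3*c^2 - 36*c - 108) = (c + 7/3)/(c + 3)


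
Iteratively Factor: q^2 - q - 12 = (q + 3)*(q - 4)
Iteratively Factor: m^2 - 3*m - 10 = (m - 5)*(m + 2)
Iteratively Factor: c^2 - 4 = (c + 2)*(c - 2)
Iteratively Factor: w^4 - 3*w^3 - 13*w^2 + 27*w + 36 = (w - 3)*(w^3 - 13*w - 12) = (w - 3)*(w + 1)*(w^2 - w - 12) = (w - 3)*(w + 1)*(w + 3)*(w - 4)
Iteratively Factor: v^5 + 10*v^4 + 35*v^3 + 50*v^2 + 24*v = (v + 4)*(v^4 + 6*v^3 + 11*v^2 + 6*v) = (v + 1)*(v + 4)*(v^3 + 5*v^2 + 6*v) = v*(v + 1)*(v + 4)*(v^2 + 5*v + 6) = v*(v + 1)*(v + 3)*(v + 4)*(v + 2)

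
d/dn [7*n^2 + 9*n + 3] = 14*n + 9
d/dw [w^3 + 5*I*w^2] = w*(3*w + 10*I)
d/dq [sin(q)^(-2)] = -2*cos(q)/sin(q)^3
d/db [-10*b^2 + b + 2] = 1 - 20*b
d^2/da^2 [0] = 0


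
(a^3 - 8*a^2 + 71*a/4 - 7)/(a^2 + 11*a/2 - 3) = (a^2 - 15*a/2 + 14)/(a + 6)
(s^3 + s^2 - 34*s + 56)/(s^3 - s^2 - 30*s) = (-s^3 - s^2 + 34*s - 56)/(s*(-s^2 + s + 30))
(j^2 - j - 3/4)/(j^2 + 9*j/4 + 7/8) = 2*(2*j - 3)/(4*j + 7)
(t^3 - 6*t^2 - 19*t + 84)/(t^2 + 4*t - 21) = (t^2 - 3*t - 28)/(t + 7)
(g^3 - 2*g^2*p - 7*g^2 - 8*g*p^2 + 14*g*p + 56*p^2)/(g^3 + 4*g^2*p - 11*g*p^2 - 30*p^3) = (-g^2 + 4*g*p + 7*g - 28*p)/(-g^2 - 2*g*p + 15*p^2)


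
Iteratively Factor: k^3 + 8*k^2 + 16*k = (k + 4)*(k^2 + 4*k) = k*(k + 4)*(k + 4)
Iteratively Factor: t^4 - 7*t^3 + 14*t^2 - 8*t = (t - 2)*(t^3 - 5*t^2 + 4*t) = (t - 4)*(t - 2)*(t^2 - t) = t*(t - 4)*(t - 2)*(t - 1)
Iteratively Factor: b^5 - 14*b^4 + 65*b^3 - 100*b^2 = (b - 5)*(b^4 - 9*b^3 + 20*b^2) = b*(b - 5)*(b^3 - 9*b^2 + 20*b) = b*(b - 5)*(b - 4)*(b^2 - 5*b) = b*(b - 5)^2*(b - 4)*(b)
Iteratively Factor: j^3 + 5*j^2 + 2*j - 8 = (j + 4)*(j^2 + j - 2) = (j - 1)*(j + 4)*(j + 2)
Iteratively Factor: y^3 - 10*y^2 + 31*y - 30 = (y - 5)*(y^2 - 5*y + 6) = (y - 5)*(y - 3)*(y - 2)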